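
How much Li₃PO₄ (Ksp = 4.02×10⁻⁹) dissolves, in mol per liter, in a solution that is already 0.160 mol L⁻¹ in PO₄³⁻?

Li₃PO₄(s) ⇌ 3 Li⁺(aq) + PO₄³⁻(aq)
PO₄³⁻ is already present at 0.160 mol L⁻¹. If s mol/L of Li₃PO₄ dissolves, [Li⁺] = 3s while [PO₄³⁻] ≈ 0.160 mol L⁻¹.
Ksp = [Li⁺]^3[PO₄³⁻] = (3s)^3(0.160)
(3s)^3 = 4.02×10⁻⁹ / (0.160) = 2.51×10⁻⁸
s = 9.76×10⁻⁴ mol L⁻¹

9.76×10⁻⁴ M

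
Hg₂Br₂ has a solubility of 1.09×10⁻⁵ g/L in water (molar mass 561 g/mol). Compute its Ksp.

Convert to molarity: s = 1.09×10⁻⁵ / 561 = 1.9430×10⁻⁸ mol/L
Hg₂Br₂(s) ⇌ Hg₂²⁺(aq) + 2 Br⁻(aq)
Let s be the molar solubility. Then [Hg₂²⁺] = s and [Br⁻] = 2s.
Ksp = [Hg₂²⁺][Br⁻]^2 = s · (2s)^2 = 4s^3
Ksp = 4 × (1.9430×10⁻⁸)^3 = 2.93×10⁻²³

Ksp = 2.93×10⁻²³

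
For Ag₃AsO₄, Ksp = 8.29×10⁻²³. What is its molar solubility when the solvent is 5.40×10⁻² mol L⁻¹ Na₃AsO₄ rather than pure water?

Ag₃AsO₄(s) ⇌ 3 Ag⁺(aq) + AsO₄³⁻(aq)
Let s be the solubility of Ag₃AsO₄ here. The common ion gives [AsO₄³⁻] ≈ 5.40×10⁻² mol L⁻¹, and [Ag⁺] = 3s.
Ksp = [Ag⁺]^3[AsO₄³⁻] = (3s)^3(5.40×10⁻²)
(3s)^3 = 8.29×10⁻²³ / (5.40×10⁻²) = 1.54×10⁻²¹
s = 3.85×10⁻⁸ mol L⁻¹

3.85×10⁻⁸ M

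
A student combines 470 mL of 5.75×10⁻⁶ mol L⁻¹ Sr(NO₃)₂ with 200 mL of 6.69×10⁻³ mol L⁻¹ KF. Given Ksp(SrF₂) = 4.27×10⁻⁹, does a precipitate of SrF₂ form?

The combined volume is 670 mL.
[Sr²⁺] = (5.75×10⁻⁶)(470)/670 = 4.03×10⁻⁶ mol L⁻¹
[F⁻] = (6.69×10⁻³)(200)/670 = 2.00×10⁻³ mol L⁻¹
Q = [Sr²⁺][F⁻]^2 = 1.61×10⁻¹¹
Q < Ksp (1.61×10⁻¹¹ vs 4.27×10⁻⁹); the solution remains unsaturated and no precipitate forms.

No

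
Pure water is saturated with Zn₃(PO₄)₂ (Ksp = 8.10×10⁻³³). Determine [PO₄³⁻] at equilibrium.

2.99×10⁻⁷ M

Zn₃(PO₄)₂(s) ⇌ 3 Zn²⁺(aq) + 2 PO₄³⁻(aq)
Call the molar solubility s, so that [Zn²⁺] = 3s and [PO₄³⁻] = 2s.
Ksp = [Zn²⁺]^3[PO₄³⁻]^2 = (3s)^3 · (2s)^2 = 108s^5 = 8.10×10⁻³³
s = 1.50×10⁻⁷ M
[PO₄³⁻] = 2s = 2.99×10⁻⁷ M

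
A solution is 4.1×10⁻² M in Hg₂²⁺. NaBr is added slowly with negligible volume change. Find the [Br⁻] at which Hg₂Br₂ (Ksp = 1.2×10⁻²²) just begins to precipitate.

A salt starts to precipitate once the ion product Q reaches its Ksp.
Hg₂Br₂(s) ⇌ Hg₂²⁺(aq) + 2 Br⁻(aq)
Ksp = [Hg₂²⁺][Br⁻]^2 = [Br⁻]^2(4.1×10⁻²)
[Br⁻]^2 = 1.2×10⁻²² / (4.1×10⁻²) = 2.9×10⁻²¹
[Br⁻] = 5.4×10⁻¹¹ M

5.4×10⁻¹¹ M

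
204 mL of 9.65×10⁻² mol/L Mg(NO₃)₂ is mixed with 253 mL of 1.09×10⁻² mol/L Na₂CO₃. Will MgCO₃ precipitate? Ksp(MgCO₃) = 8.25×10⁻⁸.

Yes

Total volume after mixing = 204 + 253 = 457 mL.
[Mg²⁺] = (9.65×10⁻²)(204)/457 = 4.31×10⁻² mol/L
[CO₃²⁻] = (1.09×10⁻²)(253)/457 = 6.03×10⁻³ mol/L
Q = [Mg²⁺][CO₃²⁻] = 2.60×10⁻⁴
Since Q (2.60×10⁻⁴) exceeds Ksp (8.25×10⁻⁸), MgCO₃ will precipitate.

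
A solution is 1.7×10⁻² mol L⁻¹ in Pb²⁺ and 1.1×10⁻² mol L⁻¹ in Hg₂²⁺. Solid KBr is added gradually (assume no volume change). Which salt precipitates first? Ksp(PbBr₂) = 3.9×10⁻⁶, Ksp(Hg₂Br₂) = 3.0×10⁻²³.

Precipitation of each salt begins when its ion product equals Ksp.
For PbBr₂: [Br⁻] = (Ksp/[Pb²⁺])^(1/2) = 1.5×10⁻² mol L⁻¹
For Hg₂Br₂: [Br⁻] = (Ksp/[Hg₂²⁺])^(1/2) = 5.2×10⁻¹¹ mol L⁻¹
Hg₂Br₂ requires the lower [Br⁻], so it precipitates first.

Hg₂Br₂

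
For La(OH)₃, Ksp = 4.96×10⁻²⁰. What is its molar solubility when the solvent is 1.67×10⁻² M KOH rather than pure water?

1.06×10⁻¹⁴ M

La(OH)₃(s) ⇌ La³⁺(aq) + 3 OH⁻(aq)
The solution already contains OH⁻ at 1.67×10⁻² M. Let s be the molar solubility of La(OH)₃.
[OH⁻] ≈ 1.67×10⁻² M (common ion dominates); [La³⁺] = s.
Ksp = [La³⁺][OH⁻]^3 = s(1.67×10⁻²)^3
s = 4.96×10⁻²⁰ / (1.67×10⁻²)^3 = 1.06×10⁻¹⁴
s = 1.06×10⁻¹⁴ M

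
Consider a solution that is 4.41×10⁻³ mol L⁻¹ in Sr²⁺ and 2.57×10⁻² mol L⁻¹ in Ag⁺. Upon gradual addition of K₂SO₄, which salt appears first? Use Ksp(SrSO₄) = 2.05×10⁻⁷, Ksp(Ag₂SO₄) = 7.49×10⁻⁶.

Precipitation begins when Q = Ksp.
For SrSO₄: [SO₄²⁻] = (Ksp/[Sr²⁺]) = 4.65×10⁻⁵ mol L⁻¹
For Ag₂SO₄: [SO₄²⁻] = (Ksp/[Ag⁺]^2) = 1.13×10⁻² mol L⁻¹
The smaller threshold [SO₄²⁻] is reached first, so SrSO₄ precipitates first.

SrSO₄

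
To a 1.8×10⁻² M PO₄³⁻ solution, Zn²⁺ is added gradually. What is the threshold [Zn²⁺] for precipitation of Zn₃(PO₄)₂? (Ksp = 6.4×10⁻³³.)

2.7×10⁻¹⁰ M

The threshold for precipitation is Q = Ksp.
Zn₃(PO₄)₂(s) ⇌ 3 Zn²⁺(aq) + 2 PO₄³⁻(aq)
Ksp = [Zn²⁺]^3[PO₄³⁻]^2 = [Zn²⁺]^3(1.8×10⁻²)^2
[Zn²⁺]^3 = 6.4×10⁻³³ / (1.8×10⁻²)^2 = 2.0×10⁻²⁹
[Zn²⁺] = 2.7×10⁻¹⁰ M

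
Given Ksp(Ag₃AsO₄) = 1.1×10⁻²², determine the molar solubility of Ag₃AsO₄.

1.4×10⁻⁶ M

Ag₃AsO₄(s) ⇌ 3 Ag⁺(aq) + AsO₄³⁻(aq)
With molar solubility s: [Ag⁺] = 3s, [AsO₄³⁻] = s.
Ksp = [Ag⁺]^3[AsO₄³⁻] = (3s)^3 · s = 27s^4
27s^4 = 1.1×10⁻²²  ⇒  s^4 = 4.1×10⁻²⁴
s = (4.1×10⁻²⁴)^(1/4) = 1.4×10⁻⁶ M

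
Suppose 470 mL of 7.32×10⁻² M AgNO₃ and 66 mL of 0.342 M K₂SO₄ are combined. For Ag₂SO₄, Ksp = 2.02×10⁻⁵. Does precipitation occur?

Yes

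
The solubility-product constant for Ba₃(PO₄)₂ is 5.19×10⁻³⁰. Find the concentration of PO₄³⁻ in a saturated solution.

1.09×10⁻⁶ M

Ba₃(PO₄)₂(s) ⇌ 3 Ba²⁺(aq) + 2 PO₄³⁻(aq)
Let s be the molar solubility. Then [Ba²⁺] = 3s and [PO₄³⁻] = 2s.
Ksp = [Ba²⁺]^3[PO₄³⁻]^2 = (3s)^3 · (2s)^2 = 108s^5 = 5.19×10⁻³⁰
s = 5.45×10⁻⁷ mol/L
[PO₄³⁻] = 2s = 1.09×10⁻⁶ mol/L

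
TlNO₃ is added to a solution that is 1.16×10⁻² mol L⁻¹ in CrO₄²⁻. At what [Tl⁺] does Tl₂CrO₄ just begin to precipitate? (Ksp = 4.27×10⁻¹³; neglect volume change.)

The threshold for precipitation is Q = Ksp.
Tl₂CrO₄(s) ⇌ 2 Tl⁺(aq) + CrO₄²⁻(aq)
Ksp = [Tl⁺]^2[CrO₄²⁻] = [Tl⁺]^2(1.16×10⁻²)
[Tl⁺]^2 = 4.27×10⁻¹³ / (1.16×10⁻²) = 3.68×10⁻¹¹
[Tl⁺] = 6.07×10⁻⁶ mol L⁻¹

6.07×10⁻⁶ M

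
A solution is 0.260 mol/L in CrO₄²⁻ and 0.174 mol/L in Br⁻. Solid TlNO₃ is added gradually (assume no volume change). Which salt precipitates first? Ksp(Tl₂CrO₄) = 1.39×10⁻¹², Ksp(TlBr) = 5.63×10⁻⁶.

Tl₂CrO₄

The threshold for precipitation is Q = Ksp.
For Tl₂CrO₄: [Tl⁺] = (Ksp/[CrO₄²⁻])^(1/2) = 2.31×10⁻⁶ mol/L
For TlBr: [Tl⁺] = (Ksp/[Br⁻]) = 3.24×10⁻⁵ mol/L
Tl₂CrO₄ requires the lower [Tl⁺], so it precipitates first.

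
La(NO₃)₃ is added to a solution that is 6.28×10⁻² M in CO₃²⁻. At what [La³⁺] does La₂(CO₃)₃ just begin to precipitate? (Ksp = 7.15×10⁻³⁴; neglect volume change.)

A salt starts to precipitate once the ion product Q reaches its Ksp.
La₂(CO₃)₃(s) ⇌ 2 La³⁺(aq) + 3 CO₃²⁻(aq)
Ksp = [La³⁺]^2[CO₃²⁻]^3 = [La³⁺]^2(6.28×10⁻²)^3
[La³⁺]^2 = 7.15×10⁻³⁴ / (6.28×10⁻²)^3 = 2.89×10⁻³⁰
[La³⁺] = 1.70×10⁻¹⁵ M

1.70×10⁻¹⁵ M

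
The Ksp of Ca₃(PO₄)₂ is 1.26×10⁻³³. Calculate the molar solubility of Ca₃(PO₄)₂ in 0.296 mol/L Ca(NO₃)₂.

Ca₃(PO₄)₂(s) ⇌ 3 Ca²⁺(aq) + 2 PO₄³⁻(aq)
With Ca²⁺ already at 0.296 mol/L and s small, take [Ca²⁺] ≈ 0.296 mol/L and [PO₄³⁻] = 2s.
Ksp = [Ca²⁺]^3[PO₄³⁻]^2 = (0.296)^3(2s)^2
(2s)^2 = 1.26×10⁻³³ / (0.296)^3 = 4.86×10⁻³²
s = 1.10×10⁻¹⁶ mol/L

1.10×10⁻¹⁶ M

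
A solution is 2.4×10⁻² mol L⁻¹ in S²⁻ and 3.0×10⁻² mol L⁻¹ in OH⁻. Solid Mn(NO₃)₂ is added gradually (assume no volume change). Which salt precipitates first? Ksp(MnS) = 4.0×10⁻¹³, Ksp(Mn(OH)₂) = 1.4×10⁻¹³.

MnS

Precipitation of each salt begins when its ion product equals Ksp.
For MnS: [Mn²⁺] = (Ksp/[S²⁻]) = 1.7×10⁻¹¹ mol L⁻¹
For Mn(OH)₂: [Mn²⁺] = (Ksp/[OH⁻]^2) = 1.6×10⁻¹⁰ mol L⁻¹
The smaller threshold [Mn²⁺] is reached first, so MnS precipitates first.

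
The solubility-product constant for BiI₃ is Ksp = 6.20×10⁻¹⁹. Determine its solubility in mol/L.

BiI₃(s) ⇌ Bi³⁺(aq) + 3 I⁻(aq)
Call the molar solubility s, so that [Bi³⁺] = s and [I⁻] = 3s.
Ksp = [Bi³⁺][I⁻]^3 = s · (3s)^3 = 27s^4
27s^4 = 6.20×10⁻¹⁹  ⇒  s^4 = 2.30×10⁻²⁰
s = (2.30×10⁻²⁰)^(1/4) = 1.23×10⁻⁵ M

1.23×10⁻⁵ M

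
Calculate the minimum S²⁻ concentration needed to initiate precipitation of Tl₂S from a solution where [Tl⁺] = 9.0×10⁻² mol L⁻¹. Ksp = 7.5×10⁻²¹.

9.3×10⁻¹⁹ M

A salt starts to precipitate once the ion product Q reaches its Ksp.
Tl₂S(s) ⇌ 2 Tl⁺(aq) + S²⁻(aq)
Ksp = [Tl⁺]^2[S²⁻] = [S²⁻](9.0×10⁻²)^2
[S²⁻] = 7.5×10⁻²¹ / (9.0×10⁻²)^2 = 9.3×10⁻¹⁹
[S²⁻] = 9.3×10⁻¹⁹ mol L⁻¹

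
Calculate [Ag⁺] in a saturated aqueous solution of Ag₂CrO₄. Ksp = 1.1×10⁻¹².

1.3×10⁻⁴ M

Ag₂CrO₄(s) ⇌ 2 Ag⁺(aq) + CrO₄²⁻(aq)
If s mol/L of Ag₂CrO₄ dissolves, [Ag⁺] = 2s and [CrO₄²⁻] = s.
Ksp = [Ag⁺]^2[CrO₄²⁻] = (2s)^2 · s = 4s^3 = 1.1×10⁻¹²
s = 6.5×10⁻⁵ M
[Ag⁺] = 2s = 1.3×10⁻⁴ M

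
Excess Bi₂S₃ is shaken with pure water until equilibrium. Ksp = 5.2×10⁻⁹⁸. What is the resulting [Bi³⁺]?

2.7×10⁻²⁰ M

Bi₂S₃(s) ⇌ 2 Bi³⁺(aq) + 3 S²⁻(aq)
If s mol/L of Bi₂S₃ dissolves, [Bi³⁺] = 2s and [S²⁻] = 3s.
Ksp = [Bi³⁺]^2[S²⁻]^3 = (2s)^2 · (3s)^3 = 108s^5 = 5.2×10⁻⁹⁸
s = 1.4×10⁻²⁰ M
[Bi³⁺] = 2s = 2.7×10⁻²⁰ M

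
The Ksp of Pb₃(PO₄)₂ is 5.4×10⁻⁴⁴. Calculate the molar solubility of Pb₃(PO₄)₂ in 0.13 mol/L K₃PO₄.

4.9×10⁻¹⁵ M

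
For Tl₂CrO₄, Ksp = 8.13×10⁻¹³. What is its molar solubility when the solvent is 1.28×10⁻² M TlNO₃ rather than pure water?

Tl₂CrO₄(s) ⇌ 2 Tl⁺(aq) + CrO₄²⁻(aq)
The solution already contains Tl⁺ at 1.28×10⁻² M. Let s be the molar solubility of Tl₂CrO₄.
[Tl⁺] ≈ 1.28×10⁻² M (common ion dominates); [CrO₄²⁻] = s.
Ksp = [Tl⁺]^2[CrO₄²⁻] = (1.28×10⁻²)^2s
s = 8.13×10⁻¹³ / (1.28×10⁻²)^2 = 4.96×10⁻⁹
s = 4.96×10⁻⁹ M

4.96×10⁻⁹ M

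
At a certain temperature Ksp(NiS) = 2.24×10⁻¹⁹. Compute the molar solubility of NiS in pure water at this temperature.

NiS(s) ⇌ Ni²⁺(aq) + S²⁻(aq)
For each mole of NiS that dissolves per liter, [Ni²⁺] = s and [S²⁻] = s; let s denote this solubility.
Ksp = [Ni²⁺][S²⁻] = s · s = s^2
s^2 = 2.24×10⁻¹⁹
s = 4.73×10⁻¹⁰ M

4.73×10⁻¹⁰ M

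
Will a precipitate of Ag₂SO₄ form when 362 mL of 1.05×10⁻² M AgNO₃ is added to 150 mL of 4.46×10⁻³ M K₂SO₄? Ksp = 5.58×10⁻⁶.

Total volume after mixing = 362 + 150 = 512 mL.
[Ag⁺] = (1.05×10⁻²)(362)/512 = 7.42×10⁻³ M
[SO₄²⁻] = (4.46×10⁻³)(150)/512 = 1.31×10⁻³ M
Q = [Ag⁺]^2[SO₄²⁻] = 7.20×10⁻⁸
Q < Ksp (7.20×10⁻⁸ vs 5.58×10⁻⁶); the solution remains unsaturated and no precipitate forms.

No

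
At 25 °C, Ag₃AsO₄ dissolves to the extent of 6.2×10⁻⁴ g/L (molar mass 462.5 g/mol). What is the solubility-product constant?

Molar solubility s = (6.2×10⁻⁴ g/L) / (462.5 g/mol) = 1.341×10⁻⁶ mol/L
Ag₃AsO₄(s) ⇌ 3 Ag⁺(aq) + AsO₄³⁻(aq)
If s mol/L of Ag₃AsO₄ dissolves, [Ag⁺] = 3s and [AsO₄³⁻] = s.
Ksp = [Ag⁺]^3[AsO₄³⁻] = (3s)^3 · s = 27s^4
Ksp = 27 × (1.341×10⁻⁶)^4 = 8.7×10⁻²³

Ksp = 8.7×10⁻²³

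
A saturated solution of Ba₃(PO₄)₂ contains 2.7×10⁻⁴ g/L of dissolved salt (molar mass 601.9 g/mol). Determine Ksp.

Ksp = 2.0×10⁻³⁰

Convert to molarity: s = 2.7×10⁻⁴ / 601.9 = 4.486×10⁻⁷ mol/L
Ba₃(PO₄)₂(s) ⇌ 3 Ba²⁺(aq) + 2 PO₄³⁻(aq)
With molar solubility s: [Ba²⁺] = 3s, [PO₄³⁻] = 2s.
Ksp = [Ba²⁺]^3[PO₄³⁻]^2 = (3s)^3 · (2s)^2 = 108s^5
Ksp = 108 × (4.486×10⁻⁷)^5 = 2.0×10⁻³⁰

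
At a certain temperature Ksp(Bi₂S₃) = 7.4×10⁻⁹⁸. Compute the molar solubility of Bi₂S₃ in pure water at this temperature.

Bi₂S₃(s) ⇌ 2 Bi³⁺(aq) + 3 S²⁻(aq)
Let s be the molar solubility. Then [Bi³⁺] = 2s and [S²⁻] = 3s.
Ksp = [Bi³⁺]^2[S²⁻]^3 = (2s)^2 · (3s)^3 = 108s^5
108s^5 = 7.4×10⁻⁹⁸  ⇒  s^5 = 6.9×10⁻¹⁰⁰
Taking the 5th root, s = 1.5×10⁻²⁰ M.

1.5×10⁻²⁰ M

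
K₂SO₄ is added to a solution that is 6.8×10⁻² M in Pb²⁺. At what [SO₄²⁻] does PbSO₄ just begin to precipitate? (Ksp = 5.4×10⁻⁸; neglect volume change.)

7.9×10⁻⁷ M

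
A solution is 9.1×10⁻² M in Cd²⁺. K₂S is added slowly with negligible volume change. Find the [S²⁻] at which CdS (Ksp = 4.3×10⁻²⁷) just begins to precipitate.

4.7×10⁻²⁶ M

Each salt precipitates once Q = Ksp for that salt.
CdS(s) ⇌ Cd²⁺(aq) + S²⁻(aq)
Ksp = [Cd²⁺][S²⁻] = [S²⁻](9.1×10⁻²)
[S²⁻] = 4.3×10⁻²⁷ / (9.1×10⁻²) = 4.7×10⁻²⁶
[S²⁻] = 4.7×10⁻²⁶ M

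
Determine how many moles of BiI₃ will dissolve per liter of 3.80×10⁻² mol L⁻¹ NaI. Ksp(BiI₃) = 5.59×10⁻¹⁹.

1.02×10⁻¹⁴ M

BiI₃(s) ⇌ Bi³⁺(aq) + 3 I⁻(aq)
I⁻ is already present at 3.80×10⁻² mol L⁻¹. If s mol/L of BiI₃ dissolves, [Bi³⁺] = s while [I⁻] ≈ 3.80×10⁻² mol L⁻¹.
Ksp = [Bi³⁺][I⁻]^3 = s(3.80×10⁻²)^3
s = 5.59×10⁻¹⁹ / (3.80×10⁻²)^3 = 1.02×10⁻¹⁴
s = 1.02×10⁻¹⁴ mol L⁻¹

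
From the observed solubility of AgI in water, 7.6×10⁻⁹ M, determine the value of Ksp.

AgI(s) ⇌ Ag⁺(aq) + I⁻(aq)
If s mol/L of AgI dissolves, [Ag⁺] = s and [I⁻] = s.
Ksp = [Ag⁺][I⁻] = s · s = s^2
Ksp = (7.6×10⁻⁹)^2 = 5.8×10⁻¹⁷

Ksp = 5.8×10⁻¹⁷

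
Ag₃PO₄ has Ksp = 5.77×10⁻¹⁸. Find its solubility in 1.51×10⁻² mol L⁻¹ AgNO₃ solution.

Ag₃PO₄(s) ⇌ 3 Ag⁺(aq) + PO₄³⁻(aq)
Ag⁺ is already present at 1.51×10⁻² mol L⁻¹. If s mol/L of Ag₃PO₄ dissolves, [PO₄³⁻] = s while [Ag⁺] ≈ 1.51×10⁻² mol L⁻¹.
Ksp = [Ag⁺]^3[PO₄³⁻] = (1.51×10⁻²)^3s
s = 5.77×10⁻¹⁸ / (1.51×10⁻²)^3 = 1.68×10⁻¹²
s = 1.68×10⁻¹² mol L⁻¹

1.68×10⁻¹² M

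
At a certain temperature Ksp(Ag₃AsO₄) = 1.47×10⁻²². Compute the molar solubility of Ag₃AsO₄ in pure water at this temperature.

1.53×10⁻⁶ M

Ag₃AsO₄(s) ⇌ 3 Ag⁺(aq) + AsO₄³⁻(aq)
With molar solubility s: [Ag⁺] = 3s, [AsO₄³⁻] = s.
Ksp = [Ag⁺]^3[AsO₄³⁻] = (3s)^3 · s = 27s^4
27s^4 = 1.47×10⁻²²  ⇒  s^4 = 5.44×10⁻²⁴
s = 1.53×10⁻⁶ mol/L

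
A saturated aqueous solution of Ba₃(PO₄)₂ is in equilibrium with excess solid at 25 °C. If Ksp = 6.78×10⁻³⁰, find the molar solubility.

Ba₃(PO₄)₂(s) ⇌ 3 Ba²⁺(aq) + 2 PO₄³⁻(aq)
If s mol/L of Ba₃(PO₄)₂ dissolves, [Ba²⁺] = 3s and [PO₄³⁻] = 2s.
Ksp = [Ba²⁺]^3[PO₄³⁻]^2 = (3s)^3 · (2s)^2 = 108s^5
108s^5 = 6.78×10⁻³⁰  ⇒  s^5 = 6.28×10⁻³²
s = (6.28×10⁻³²)^(1/5) = 5.75×10⁻⁷ M

5.75×10⁻⁷ M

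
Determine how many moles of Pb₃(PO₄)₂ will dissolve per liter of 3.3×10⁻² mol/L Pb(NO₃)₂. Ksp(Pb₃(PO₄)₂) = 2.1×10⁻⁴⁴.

1.2×10⁻²⁰ M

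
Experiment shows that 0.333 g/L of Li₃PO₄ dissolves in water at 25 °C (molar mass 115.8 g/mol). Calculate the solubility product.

Ksp = 1.85×10⁻⁹

Convert to molarity: s = 0.333 / 115.8 = 2.8756×10⁻³ mol/L
Li₃PO₄(s) ⇌ 3 Li⁺(aq) + PO₄³⁻(aq)
Call the molar solubility s, so that [Li⁺] = 3s and [PO₄³⁻] = s.
Ksp = [Li⁺]^3[PO₄³⁻] = (3s)^3 · s = 27s^4
Ksp = 27 × (2.8756×10⁻³)^4 = 1.85×10⁻⁹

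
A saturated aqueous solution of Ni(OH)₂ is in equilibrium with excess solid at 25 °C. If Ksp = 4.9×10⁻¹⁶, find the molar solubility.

5.0×10⁻⁶ M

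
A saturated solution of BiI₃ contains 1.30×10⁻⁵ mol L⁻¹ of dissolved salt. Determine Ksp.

Ksp = 7.71×10⁻¹⁹

BiI₃(s) ⇌ Bi³⁺(aq) + 3 I⁻(aq)
For each mole of BiI₃ that dissolves per liter, [Bi³⁺] = s and [I⁻] = 3s; let s denote this solubility.
Ksp = [Bi³⁺][I⁻]^3 = s · (3s)^3 = 27s^4
Ksp = 27 × (1.30×10⁻⁵)^4 = 7.71×10⁻¹⁹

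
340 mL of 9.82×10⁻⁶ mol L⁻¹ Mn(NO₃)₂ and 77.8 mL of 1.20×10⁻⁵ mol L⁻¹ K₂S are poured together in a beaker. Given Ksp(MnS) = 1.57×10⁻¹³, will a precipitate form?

Yes

Total volume after mixing = 340 + 77.8 = 417.8 mL.
[Mn²⁺] = (9.82×10⁻⁶)(340)/417.8 = 7.99×10⁻⁶ mol L⁻¹
[S²⁻] = (1.20×10⁻⁵)(77.8)/417.8 = 2.23×10⁻⁶ mol L⁻¹
Q = [Mn²⁺][S²⁻] = 1.79×10⁻¹¹
Since Q (1.79×10⁻¹¹) exceeds Ksp (1.57×10⁻¹³), MnS will precipitate.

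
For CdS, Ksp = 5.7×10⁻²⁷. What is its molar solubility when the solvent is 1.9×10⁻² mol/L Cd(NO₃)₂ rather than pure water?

3.0×10⁻²⁵ M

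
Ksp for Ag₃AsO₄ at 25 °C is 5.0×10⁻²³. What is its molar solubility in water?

1.2×10⁻⁶ M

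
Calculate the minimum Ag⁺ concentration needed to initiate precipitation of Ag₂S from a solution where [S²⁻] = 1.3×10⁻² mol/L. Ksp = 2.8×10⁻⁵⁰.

Precipitation of each salt begins when its ion product equals Ksp.
Ag₂S(s) ⇌ 2 Ag⁺(aq) + S²⁻(aq)
Ksp = [Ag⁺]^2[S²⁻] = [Ag⁺]^2(1.3×10⁻²)
[Ag⁺]^2 = 2.8×10⁻⁵⁰ / (1.3×10⁻²) = 2.2×10⁻⁴⁸
[Ag⁺] = 1.5×10⁻²⁴ mol/L

1.5×10⁻²⁴ M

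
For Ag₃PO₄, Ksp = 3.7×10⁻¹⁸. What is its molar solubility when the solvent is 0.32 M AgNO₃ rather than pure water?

1.1×10⁻¹⁶ M

Ag₃PO₄(s) ⇌ 3 Ag⁺(aq) + PO₄³⁻(aq)
With Ag⁺ already at 0.32 M and s small, take [Ag⁺] ≈ 0.32 M and [PO₄³⁻] = s.
Ksp = [Ag⁺]^3[PO₄³⁻] = (0.32)^3s
s = 3.7×10⁻¹⁸ / (0.32)^3 = 1.1×10⁻¹⁶
s = 1.1×10⁻¹⁶ M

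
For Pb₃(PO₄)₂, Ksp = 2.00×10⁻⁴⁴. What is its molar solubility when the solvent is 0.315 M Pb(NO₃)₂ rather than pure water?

4.00×10⁻²² M

Pb₃(PO₄)₂(s) ⇌ 3 Pb²⁺(aq) + 2 PO₄³⁻(aq)
Let s be the solubility of Pb₃(PO₄)₂ here. The common ion gives [Pb²⁺] ≈ 0.315 M, and [PO₄³⁻] = 2s.
Ksp = [Pb²⁺]^3[PO₄³⁻]^2 = (0.315)^3(2s)^2
(2s)^2 = 2.00×10⁻⁴⁴ / (0.315)^3 = 6.40×10⁻⁴³
s = 4.00×10⁻²² M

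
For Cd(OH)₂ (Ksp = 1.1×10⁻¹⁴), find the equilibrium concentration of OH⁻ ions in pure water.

2.8×10⁻⁵ M

Cd(OH)₂(s) ⇌ Cd²⁺(aq) + 2 OH⁻(aq)
For each mole of Cd(OH)₂ that dissolves per liter, [Cd²⁺] = s and [OH⁻] = 2s; let s denote this solubility.
Ksp = [Cd²⁺][OH⁻]^2 = s · (2s)^2 = 4s^3 = 1.1×10⁻¹⁴
s = 1.4×10⁻⁵ mol L⁻¹
[OH⁻] = 2s = 2.8×10⁻⁵ mol L⁻¹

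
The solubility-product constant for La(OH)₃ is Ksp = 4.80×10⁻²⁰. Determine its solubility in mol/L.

6.49×10⁻⁶ M

La(OH)₃(s) ⇌ La³⁺(aq) + 3 OH⁻(aq)
For each mole of La(OH)₃ that dissolves per liter, [La³⁺] = s and [OH⁻] = 3s; let s denote this solubility.
Ksp = [La³⁺][OH⁻]^3 = s · (3s)^3 = 27s^4
27s^4 = 4.80×10⁻²⁰  ⇒  s^4 = 1.78×10⁻²¹
Taking the 4th root, s = 6.49×10⁻⁶ mol/L.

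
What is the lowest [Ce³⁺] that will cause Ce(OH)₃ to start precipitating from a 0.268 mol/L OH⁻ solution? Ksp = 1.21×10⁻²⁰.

A salt starts to precipitate once the ion product Q reaches its Ksp.
Ce(OH)₃(s) ⇌ Ce³⁺(aq) + 3 OH⁻(aq)
Ksp = [Ce³⁺][OH⁻]^3 = [Ce³⁺](0.268)^3
[Ce³⁺] = 1.21×10⁻²⁰ / (0.268)^3 = 6.29×10⁻¹⁹
[Ce³⁺] = 6.29×10⁻¹⁹ mol/L

6.29×10⁻¹⁹ M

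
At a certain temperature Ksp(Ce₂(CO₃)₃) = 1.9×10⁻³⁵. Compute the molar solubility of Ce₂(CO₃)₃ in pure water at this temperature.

Ce₂(CO₃)₃(s) ⇌ 2 Ce³⁺(aq) + 3 CO₃²⁻(aq)
For each mole of Ce₂(CO₃)₃ that dissolves per liter, [Ce³⁺] = 2s and [CO₃²⁻] = 3s; let s denote this solubility.
Ksp = [Ce³⁺]^2[CO₃²⁻]^3 = (2s)^2 · (3s)^3 = 108s^5
108s^5 = 1.9×10⁻³⁵  ⇒  s^5 = 1.8×10⁻³⁷
s = (1.8×10⁻³⁷)^(1/5) = 4.5×10⁻⁸ M

4.5×10⁻⁸ M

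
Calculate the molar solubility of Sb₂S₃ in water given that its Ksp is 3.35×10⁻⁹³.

Sb₂S₃(s) ⇌ 2 Sb³⁺(aq) + 3 S²⁻(aq)
If s mol/L of Sb₂S₃ dissolves, [Sb³⁺] = 2s and [S²⁻] = 3s.
Ksp = [Sb³⁺]^2[S²⁻]^3 = (2s)^2 · (3s)^3 = 108s^5
108s^5 = 3.35×10⁻⁹³  ⇒  s^5 = 3.10×10⁻⁹⁵
Taking the 5th root, s = 1.25×10⁻¹⁹ mol/L.

1.25×10⁻¹⁹ M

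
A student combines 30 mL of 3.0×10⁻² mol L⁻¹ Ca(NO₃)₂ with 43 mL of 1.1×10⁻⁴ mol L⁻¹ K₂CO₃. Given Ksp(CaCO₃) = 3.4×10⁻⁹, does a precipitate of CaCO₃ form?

Total volume after mixing = 30 + 43 = 73 mL.
[Ca²⁺] = (3.0×10⁻²)(30)/73 = 1.2×10⁻² mol L⁻¹
[CO₃²⁻] = (1.1×10⁻⁴)(43)/73 = 6.5×10⁻⁵ mol L⁻¹
Q = [Ca²⁺][CO₃²⁻] = 8.0×10⁻⁷
Q = 8.0×10⁻⁷ > Ksp = 3.4×10⁻⁹, so the solution is supersaturated and CaCO₃ precipitates.

Yes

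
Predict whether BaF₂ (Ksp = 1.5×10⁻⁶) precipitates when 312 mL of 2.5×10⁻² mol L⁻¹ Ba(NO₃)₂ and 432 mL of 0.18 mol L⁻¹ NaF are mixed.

Yes

Total volume after mixing = 312 + 432 = 744 mL.
[Ba²⁺] = (2.5×10⁻²)(312)/744 = 1.0×10⁻² mol L⁻¹
[F⁻] = (0.18)(432)/744 = 0.10 mol L⁻¹
Q = [Ba²⁺][F⁻]^2 = 1.1×10⁻⁴
Q = 1.1×10⁻⁴ > Ksp = 1.5×10⁻⁶, so the solution is supersaturated and BaF₂ precipitates.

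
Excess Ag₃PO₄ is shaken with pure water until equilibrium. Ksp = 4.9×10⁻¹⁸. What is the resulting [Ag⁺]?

6.2×10⁻⁵ M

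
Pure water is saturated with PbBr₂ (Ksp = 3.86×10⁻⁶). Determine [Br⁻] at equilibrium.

1.98×10⁻² M

PbBr₂(s) ⇌ Pb²⁺(aq) + 2 Br⁻(aq)
For each mole of PbBr₂ that dissolves per liter, [Pb²⁺] = s and [Br⁻] = 2s; let s denote this solubility.
Ksp = [Pb²⁺][Br⁻]^2 = s · (2s)^2 = 4s^3 = 3.86×10⁻⁶
s = 9.88×10⁻³ mol/L
[Br⁻] = 2s = 1.98×10⁻² mol/L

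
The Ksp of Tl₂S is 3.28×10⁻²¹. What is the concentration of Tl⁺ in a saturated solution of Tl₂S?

Tl₂S(s) ⇌ 2 Tl⁺(aq) + S²⁻(aq)
If s mol/L of Tl₂S dissolves, [Tl⁺] = 2s and [S²⁻] = s.
Ksp = [Tl⁺]^2[S²⁻] = (2s)^2 · s = 4s^3 = 3.28×10⁻²¹
s = 9.36×10⁻⁸ mol L⁻¹
[Tl⁺] = 2s = 1.87×10⁻⁷ mol L⁻¹

1.87×10⁻⁷ M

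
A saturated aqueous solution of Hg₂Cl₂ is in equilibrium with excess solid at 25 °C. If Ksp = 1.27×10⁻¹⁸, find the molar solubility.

6.82×10⁻⁷ M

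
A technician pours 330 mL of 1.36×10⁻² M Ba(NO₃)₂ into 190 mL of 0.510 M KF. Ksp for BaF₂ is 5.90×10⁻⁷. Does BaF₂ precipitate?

Yes

Total volume after mixing = 330 + 190 = 520 mL.
[Ba²⁺] = (1.36×10⁻²)(330)/520 = 8.63×10⁻³ M
[F⁻] = (0.510)(190)/520 = 0.186 M
Q = [Ba²⁺][F⁻]^2 = 3.00×10⁻⁴
Q = 3.00×10⁻⁴ > Ksp = 5.90×10⁻⁷, so the solution is supersaturated and BaF₂ precipitates.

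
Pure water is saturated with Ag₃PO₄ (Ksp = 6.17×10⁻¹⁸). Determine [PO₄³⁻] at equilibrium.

2.19×10⁻⁵ M

Ag₃PO₄(s) ⇌ 3 Ag⁺(aq) + PO₄³⁻(aq)
If s mol/L of Ag₃PO₄ dissolves, [Ag⁺] = 3s and [PO₄³⁻] = s.
Ksp = [Ag⁺]^3[PO₄³⁻] = (3s)^3 · s = 27s^4 = 6.17×10⁻¹⁸
s = 2.19×10⁻⁵ M
[PO₄³⁻] = s = 2.19×10⁻⁵ M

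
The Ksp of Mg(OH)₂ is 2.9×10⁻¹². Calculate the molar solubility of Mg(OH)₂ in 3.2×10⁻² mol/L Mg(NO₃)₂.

4.8×10⁻⁶ M

Mg(OH)₂(s) ⇌ Mg²⁺(aq) + 2 OH⁻(aq)
Mg²⁺ is already present at 3.2×10⁻² mol/L. If s mol/L of Mg(OH)₂ dissolves, [OH⁻] = 2s while [Mg²⁺] ≈ 3.2×10⁻² mol/L.
Ksp = [Mg²⁺][OH⁻]^2 = (3.2×10⁻²)(2s)^2
(2s)^2 = 2.9×10⁻¹² / (3.2×10⁻²) = 9.1×10⁻¹¹
s = 4.8×10⁻⁶ mol/L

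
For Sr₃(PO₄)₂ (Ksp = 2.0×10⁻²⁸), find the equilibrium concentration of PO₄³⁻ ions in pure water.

Sr₃(PO₄)₂(s) ⇌ 3 Sr²⁺(aq) + 2 PO₄³⁻(aq)
Let s be the molar solubility. Then [Sr²⁺] = 3s and [PO₄³⁻] = 2s.
Ksp = [Sr²⁺]^3[PO₄³⁻]^2 = (3s)^3 · (2s)^2 = 108s^5 = 2.0×10⁻²⁸
s = 1.1×10⁻⁶ mol L⁻¹
[PO₄³⁻] = 2s = 2.3×10⁻⁶ mol L⁻¹

2.3×10⁻⁶ M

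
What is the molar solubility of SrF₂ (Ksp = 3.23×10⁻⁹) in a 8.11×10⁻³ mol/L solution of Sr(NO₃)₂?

SrF₂(s) ⇌ Sr²⁺(aq) + 2 F⁻(aq)
The solution already contains Sr²⁺ at 8.11×10⁻³ mol/L. Let s be the molar solubility of SrF₂.
[Sr²⁺] ≈ 8.11×10⁻³ mol/L (common ion dominates); [F⁻] = 2s.
Ksp = [Sr²⁺][F⁻]^2 = (8.11×10⁻³)(2s)^2
(2s)^2 = 3.23×10⁻⁹ / (8.11×10⁻³) = 3.98×10⁻⁷
s = 3.16×10⁻⁴ mol/L

3.16×10⁻⁴ M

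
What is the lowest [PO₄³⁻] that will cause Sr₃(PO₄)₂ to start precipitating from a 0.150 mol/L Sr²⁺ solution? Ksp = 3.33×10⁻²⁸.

Each salt precipitates once Q = Ksp for that salt.
Sr₃(PO₄)₂(s) ⇌ 3 Sr²⁺(aq) + 2 PO₄³⁻(aq)
Ksp = [Sr²⁺]^3[PO₄³⁻]^2 = [PO₄³⁻]^2(0.150)^3
[PO₄³⁻]^2 = 3.33×10⁻²⁸ / (0.150)^3 = 9.87×10⁻²⁶
[PO₄³⁻] = 3.14×10⁻¹³ mol/L

3.14×10⁻¹³ M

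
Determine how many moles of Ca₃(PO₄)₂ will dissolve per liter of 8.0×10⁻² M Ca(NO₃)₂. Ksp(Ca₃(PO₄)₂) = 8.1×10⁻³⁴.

Ca₃(PO₄)₂(s) ⇌ 3 Ca²⁺(aq) + 2 PO₄³⁻(aq)
Ca²⁺ is already present at 8.0×10⁻² M. If s mol/L of Ca₃(PO₄)₂ dissolves, [PO₄³⁻] = 2s while [Ca²⁺] ≈ 8.0×10⁻² M.
Ksp = [Ca²⁺]^3[PO₄³⁻]^2 = (8.0×10⁻²)^3(2s)^2
(2s)^2 = 8.1×10⁻³⁴ / (8.0×10⁻²)^3 = 1.6×10⁻³⁰
s = 6.3×10⁻¹⁶ M

6.3×10⁻¹⁶ M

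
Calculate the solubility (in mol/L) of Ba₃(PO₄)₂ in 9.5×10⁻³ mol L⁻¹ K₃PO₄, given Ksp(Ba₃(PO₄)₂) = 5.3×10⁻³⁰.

Ba₃(PO₄)₂(s) ⇌ 3 Ba²⁺(aq) + 2 PO₄³⁻(aq)
With PO₄³⁻ already at 9.5×10⁻³ mol L⁻¹ and s small, take [PO₄³⁻] ≈ 9.5×10⁻³ mol L⁻¹ and [Ba²⁺] = 3s.
Ksp = [Ba²⁺]^3[PO₄³⁻]^2 = (3s)^3(9.5×10⁻³)^2
(3s)^3 = 5.3×10⁻³⁰ / (9.5×10⁻³)^2 = 5.9×10⁻²⁶
s = 1.3×10⁻⁹ mol L⁻¹

1.3×10⁻⁹ M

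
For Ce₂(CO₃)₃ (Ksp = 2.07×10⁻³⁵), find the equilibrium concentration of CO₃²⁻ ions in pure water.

Ce₂(CO₃)₃(s) ⇌ 2 Ce³⁺(aq) + 3 CO₃²⁻(aq)
Let s be the molar solubility. Then [Ce³⁺] = 2s and [CO₃²⁻] = 3s.
Ksp = [Ce³⁺]^2[CO₃²⁻]^3 = (2s)^2 · (3s)^3 = 108s^5 = 2.07×10⁻³⁵
s = 4.53×10⁻⁸ M
[CO₃²⁻] = 3s = 1.36×10⁻⁷ M

1.36×10⁻⁷ M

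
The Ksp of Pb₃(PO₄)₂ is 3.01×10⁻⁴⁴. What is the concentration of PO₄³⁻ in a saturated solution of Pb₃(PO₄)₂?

1.55×10⁻⁹ M

Pb₃(PO₄)₂(s) ⇌ 3 Pb²⁺(aq) + 2 PO₄³⁻(aq)
For each mole of Pb₃(PO₄)₂ that dissolves per liter, [Pb²⁺] = 3s and [PO₄³⁻] = 2s; let s denote this solubility.
Ksp = [Pb²⁺]^3[PO₄³⁻]^2 = (3s)^3 · (2s)^2 = 108s^5 = 3.01×10⁻⁴⁴
s = 7.75×10⁻¹⁰ mol/L
[PO₄³⁻] = 2s = 1.55×10⁻⁹ mol/L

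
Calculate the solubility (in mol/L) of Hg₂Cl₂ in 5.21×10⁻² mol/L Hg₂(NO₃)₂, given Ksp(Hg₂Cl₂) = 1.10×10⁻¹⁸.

Hg₂Cl₂(s) ⇌ Hg₂²⁺(aq) + 2 Cl⁻(aq)
Let s be the solubility of Hg₂Cl₂ here. The common ion gives [Hg₂²⁺] ≈ 5.21×10⁻² mol/L, and [Cl⁻] = 2s.
Ksp = [Hg₂²⁺][Cl⁻]^2 = (5.21×10⁻²)(2s)^2
(2s)^2 = 1.10×10⁻¹⁸ / (5.21×10⁻²) = 2.11×10⁻¹⁷
s = 2.30×10⁻⁹ mol/L

2.30×10⁻⁹ M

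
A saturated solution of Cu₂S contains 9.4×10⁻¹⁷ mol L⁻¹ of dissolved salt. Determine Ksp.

Cu₂S(s) ⇌ 2 Cu⁺(aq) + S²⁻(aq)
With molar solubility s: [Cu⁺] = 2s, [S²⁻] = s.
Ksp = [Cu⁺]^2[S²⁻] = (2s)^2 · s = 4s^3
Ksp = 4 × (9.4×10⁻¹⁷)^3 = 3.3×10⁻⁴⁸

Ksp = 3.3×10⁻⁴⁸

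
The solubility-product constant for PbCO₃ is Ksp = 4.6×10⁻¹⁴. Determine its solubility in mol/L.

2.1×10⁻⁷ M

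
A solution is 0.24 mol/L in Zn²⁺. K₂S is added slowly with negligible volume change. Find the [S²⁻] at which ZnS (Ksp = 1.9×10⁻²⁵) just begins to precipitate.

Precipitation begins when Q = Ksp.
ZnS(s) ⇌ Zn²⁺(aq) + S²⁻(aq)
Ksp = [Zn²⁺][S²⁻] = [S²⁻](0.24)
[S²⁻] = 1.9×10⁻²⁵ / (0.24) = 7.9×10⁻²⁵
[S²⁻] = 7.9×10⁻²⁵ mol/L

7.9×10⁻²⁵ M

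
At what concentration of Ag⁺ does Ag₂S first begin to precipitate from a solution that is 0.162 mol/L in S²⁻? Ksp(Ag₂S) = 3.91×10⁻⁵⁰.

Precipitation of each salt begins when its ion product equals Ksp.
Ag₂S(s) ⇌ 2 Ag⁺(aq) + S²⁻(aq)
Ksp = [Ag⁺]^2[S²⁻] = [Ag⁺]^2(0.162)
[Ag⁺]^2 = 3.91×10⁻⁵⁰ / (0.162) = 2.41×10⁻⁴⁹
[Ag⁺] = 4.91×10⁻²⁵ mol/L

4.91×10⁻²⁵ M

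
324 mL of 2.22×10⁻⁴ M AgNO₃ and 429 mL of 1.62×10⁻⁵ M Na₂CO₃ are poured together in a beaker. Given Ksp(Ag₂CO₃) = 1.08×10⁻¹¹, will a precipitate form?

No

Total volume after mixing = 324 + 429 = 753 mL.
[Ag⁺] = (2.22×10⁻⁴)(324)/753 = 9.55×10⁻⁵ M
[CO₃²⁻] = (1.62×10⁻⁵)(429)/753 = 9.23×10⁻⁶ M
Q = [Ag⁺]^2[CO₃²⁻] = 8.42×10⁻¹⁴
Q < Ksp (8.42×10⁻¹⁴ vs 1.08×10⁻¹¹); the solution remains unsaturated and no precipitate forms.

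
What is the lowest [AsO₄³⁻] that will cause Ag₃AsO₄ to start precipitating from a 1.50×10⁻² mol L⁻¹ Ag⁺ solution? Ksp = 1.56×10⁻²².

The threshold for precipitation is Q = Ksp.
Ag₃AsO₄(s) ⇌ 3 Ag⁺(aq) + AsO₄³⁻(aq)
Ksp = [Ag⁺]^3[AsO₄³⁻] = [AsO₄³⁻](1.50×10⁻²)^3
[AsO₄³⁻] = 1.56×10⁻²² / (1.50×10⁻²)^3 = 4.62×10⁻¹⁷
[AsO₄³⁻] = 4.62×10⁻¹⁷ mol L⁻¹

4.62×10⁻¹⁷ M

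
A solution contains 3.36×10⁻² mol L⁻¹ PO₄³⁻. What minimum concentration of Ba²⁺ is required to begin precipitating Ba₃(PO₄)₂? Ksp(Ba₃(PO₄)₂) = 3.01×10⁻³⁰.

A salt starts to precipitate once the ion product Q reaches its Ksp.
Ba₃(PO₄)₂(s) ⇌ 3 Ba²⁺(aq) + 2 PO₄³⁻(aq)
Ksp = [Ba²⁺]^3[PO₄³⁻]^2 = [Ba²⁺]^3(3.36×10⁻²)^2
[Ba²⁺]^3 = 3.01×10⁻³⁰ / (3.36×10⁻²)^2 = 2.67×10⁻²⁷
[Ba²⁺] = 1.39×10⁻⁹ mol L⁻¹

1.39×10⁻⁹ M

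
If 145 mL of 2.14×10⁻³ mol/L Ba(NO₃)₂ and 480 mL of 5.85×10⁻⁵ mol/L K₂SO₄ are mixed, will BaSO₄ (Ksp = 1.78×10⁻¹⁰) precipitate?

Yes

After mixing, V = 145 mL + 480 mL = 625 mL.
[Ba²⁺] = (2.14×10⁻³)(145)/625 = 4.96×10⁻⁴ mol/L
[SO₄²⁻] = (5.85×10⁻⁵)(480)/625 = 4.49×10⁻⁵ mol/L
Q = [Ba²⁺][SO₄²⁻] = 2.23×10⁻⁸
Q = 2.23×10⁻⁸ > Ksp = 1.78×10⁻¹⁰, so the solution is supersaturated and BaSO₄ precipitates.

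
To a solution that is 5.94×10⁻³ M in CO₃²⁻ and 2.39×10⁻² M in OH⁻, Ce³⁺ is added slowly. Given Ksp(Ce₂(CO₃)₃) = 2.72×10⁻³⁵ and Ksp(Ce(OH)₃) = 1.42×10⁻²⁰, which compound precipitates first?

Ce(OH)₃

Precipitation of each salt begins when its ion product equals Ksp.
For Ce₂(CO₃)₃: [Ce³⁺] = (Ksp/[CO₃²⁻]^3)^(1/2) = 1.14×10⁻¹⁴ M
For Ce(OH)₃: [Ce³⁺] = (Ksp/[OH⁻]^3) = 1.04×10⁻¹⁵ M
Since Ce(OH)₃ needs less Ce³⁺ to reach saturation, it precipitates first.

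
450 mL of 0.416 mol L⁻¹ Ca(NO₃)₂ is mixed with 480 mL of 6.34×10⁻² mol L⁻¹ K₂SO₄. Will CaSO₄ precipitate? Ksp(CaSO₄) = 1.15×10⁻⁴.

The combined volume is 930 mL.
[Ca²⁺] = (0.416)(450)/930 = 0.201 mol L⁻¹
[SO₄²⁻] = (6.34×10⁻²)(480)/930 = 3.27×10⁻² mol L⁻¹
Q = [Ca²⁺][SO₄²⁻] = 6.59×10⁻³
Since Q (6.59×10⁻³) exceeds Ksp (1.15×10⁻⁴), CaSO₄ will precipitate.

Yes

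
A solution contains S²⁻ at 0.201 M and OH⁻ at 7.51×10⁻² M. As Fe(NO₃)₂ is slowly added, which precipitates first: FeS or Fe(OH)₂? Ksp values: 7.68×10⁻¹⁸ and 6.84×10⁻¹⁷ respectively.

FeS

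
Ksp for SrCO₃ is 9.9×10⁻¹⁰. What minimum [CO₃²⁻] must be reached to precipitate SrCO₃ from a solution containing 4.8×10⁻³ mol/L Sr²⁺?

A salt starts to precipitate once the ion product Q reaches its Ksp.
SrCO₃(s) ⇌ Sr²⁺(aq) + CO₃²⁻(aq)
Ksp = [Sr²⁺][CO₃²⁻] = [CO₃²⁻](4.8×10⁻³)
[CO₃²⁻] = 9.9×10⁻¹⁰ / (4.8×10⁻³) = 2.1×10⁻⁷
[CO₃²⁻] = 2.1×10⁻⁷ mol/L

2.1×10⁻⁷ M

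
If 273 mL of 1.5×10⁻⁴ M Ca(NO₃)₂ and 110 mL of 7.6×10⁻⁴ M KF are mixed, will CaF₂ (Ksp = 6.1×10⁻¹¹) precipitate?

No

The combined volume is 383 mL.
[Ca²⁺] = (1.5×10⁻⁴)(273)/383 = 1.1×10⁻⁴ M
[F⁻] = (7.6×10⁻⁴)(110)/383 = 2.2×10⁻⁴ M
Q = [Ca²⁺][F⁻]^2 = 5.1×10⁻¹²
Q = 5.1×10⁻¹² < Ksp = 6.1×10⁻¹¹, so the solution is unsaturated and no precipitate forms.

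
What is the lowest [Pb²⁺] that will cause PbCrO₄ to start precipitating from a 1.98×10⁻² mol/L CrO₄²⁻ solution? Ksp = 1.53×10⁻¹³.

The threshold for precipitation is Q = Ksp.
PbCrO₄(s) ⇌ Pb²⁺(aq) + CrO₄²⁻(aq)
Ksp = [Pb²⁺][CrO₄²⁻] = [Pb²⁺](1.98×10⁻²)
[Pb²⁺] = 1.53×10⁻¹³ / (1.98×10⁻²) = 7.73×10⁻¹²
[Pb²⁺] = 7.73×10⁻¹² mol/L

7.73×10⁻¹² M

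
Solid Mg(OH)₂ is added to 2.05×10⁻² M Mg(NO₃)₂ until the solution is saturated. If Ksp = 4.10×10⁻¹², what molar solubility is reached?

Mg(OH)₂(s) ⇌ Mg²⁺(aq) + 2 OH⁻(aq)
Let s be the solubility of Mg(OH)₂ here. The common ion gives [Mg²⁺] ≈ 2.05×10⁻² M, and [OH⁻] = 2s.
Ksp = [Mg²⁺][OH⁻]^2 = (2.05×10⁻²)(2s)^2
(2s)^2 = 4.10×10⁻¹² / (2.05×10⁻²) = 2.00×10⁻¹⁰
s = 7.07×10⁻⁶ M

7.07×10⁻⁶ M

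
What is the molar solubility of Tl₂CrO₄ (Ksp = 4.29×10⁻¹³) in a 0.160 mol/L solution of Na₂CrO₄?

8.19×10⁻⁷ M

Tl₂CrO₄(s) ⇌ 2 Tl⁺(aq) + CrO₄²⁻(aq)
CrO₄²⁻ is already present at 0.160 mol/L. If s mol/L of Tl₂CrO₄ dissolves, [Tl⁺] = 2s while [CrO₄²⁻] ≈ 0.160 mol/L.
Ksp = [Tl⁺]^2[CrO₄²⁻] = (2s)^2(0.160)
(2s)^2 = 4.29×10⁻¹³ / (0.160) = 2.68×10⁻¹²
s = 8.19×10⁻⁷ mol/L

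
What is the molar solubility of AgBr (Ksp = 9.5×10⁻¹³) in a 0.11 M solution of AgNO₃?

8.6×10⁻¹² M

AgBr(s) ⇌ Ag⁺(aq) + Br⁻(aq)
With Ag⁺ already at 0.11 M and s small, take [Ag⁺] ≈ 0.11 M and [Br⁻] = s.
Ksp = [Ag⁺][Br⁻] = (0.11)s
s = 9.5×10⁻¹³ / (0.11) = 8.6×10⁻¹²
s = 8.6×10⁻¹² M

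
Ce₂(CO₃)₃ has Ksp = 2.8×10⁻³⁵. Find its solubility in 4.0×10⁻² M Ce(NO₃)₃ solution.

Ce₂(CO₃)₃(s) ⇌ 2 Ce³⁺(aq) + 3 CO₃²⁻(aq)
Let s be the solubility of Ce₂(CO₃)₃ here. The common ion gives [Ce³⁺] ≈ 4.0×10⁻² M, and [CO₃²⁻] = 3s.
Ksp = [Ce³⁺]^2[CO₃²⁻]^3 = (4.0×10⁻²)^2(3s)^3
(3s)^3 = 2.8×10⁻³⁵ / (4.0×10⁻²)^2 = 1.8×10⁻³²
s = 8.7×10⁻¹² M

8.7×10⁻¹² M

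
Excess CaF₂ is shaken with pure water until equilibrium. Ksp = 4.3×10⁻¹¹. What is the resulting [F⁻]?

4.4×10⁻⁴ M

CaF₂(s) ⇌ Ca²⁺(aq) + 2 F⁻(aq)
Let s be the molar solubility. Then [Ca²⁺] = s and [F⁻] = 2s.
Ksp = [Ca²⁺][F⁻]^2 = s · (2s)^2 = 4s^3 = 4.3×10⁻¹¹
s = 2.2×10⁻⁴ mol/L
[F⁻] = 2s = 4.4×10⁻⁴ mol/L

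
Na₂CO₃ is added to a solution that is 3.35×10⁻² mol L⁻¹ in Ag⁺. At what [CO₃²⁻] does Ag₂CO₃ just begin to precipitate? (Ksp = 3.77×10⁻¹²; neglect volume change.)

A salt starts to precipitate once the ion product Q reaches its Ksp.
Ag₂CO₃(s) ⇌ 2 Ag⁺(aq) + CO₃²⁻(aq)
Ksp = [Ag⁺]^2[CO₃²⁻] = [CO₃²⁻](3.35×10⁻²)^2
[CO₃²⁻] = 3.77×10⁻¹² / (3.35×10⁻²)^2 = 3.36×10⁻⁹
[CO₃²⁻] = 3.36×10⁻⁹ mol L⁻¹

3.36×10⁻⁹ M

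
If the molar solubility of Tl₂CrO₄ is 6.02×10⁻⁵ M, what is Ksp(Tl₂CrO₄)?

Tl₂CrO₄(s) ⇌ 2 Tl⁺(aq) + CrO₄²⁻(aq)
Call the molar solubility s, so that [Tl⁺] = 2s and [CrO₄²⁻] = s.
Ksp = [Tl⁺]^2[CrO₄²⁻] = (2s)^2 · s = 4s^3
Ksp = 4 × (6.02×10⁻⁵)^3 = 8.73×10⁻¹³

Ksp = 8.73×10⁻¹³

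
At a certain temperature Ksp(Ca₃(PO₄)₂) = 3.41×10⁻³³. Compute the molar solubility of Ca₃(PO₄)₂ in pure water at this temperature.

Ca₃(PO₄)₂(s) ⇌ 3 Ca²⁺(aq) + 2 PO₄³⁻(aq)
Let s be the molar solubility. Then [Ca²⁺] = 3s and [PO₄³⁻] = 2s.
Ksp = [Ca²⁺]^3[PO₄³⁻]^2 = (3s)^3 · (2s)^2 = 108s^5
108s^5 = 3.41×10⁻³³  ⇒  s^5 = 3.16×10⁻³⁵
Taking the 5th root, s = 1.26×10⁻⁷ M.

1.26×10⁻⁷ M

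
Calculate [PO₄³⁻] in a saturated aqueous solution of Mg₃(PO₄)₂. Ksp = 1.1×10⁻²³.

2.0×10⁻⁵ M

Mg₃(PO₄)₂(s) ⇌ 3 Mg²⁺(aq) + 2 PO₄³⁻(aq)
If s mol/L of Mg₃(PO₄)₂ dissolves, [Mg²⁺] = 3s and [PO₄³⁻] = 2s.
Ksp = [Mg²⁺]^3[PO₄³⁻]^2 = (3s)^3 · (2s)^2 = 108s^5 = 1.1×10⁻²³
s = 1.0×10⁻⁵ M
[PO₄³⁻] = 2s = 2.0×10⁻⁵ M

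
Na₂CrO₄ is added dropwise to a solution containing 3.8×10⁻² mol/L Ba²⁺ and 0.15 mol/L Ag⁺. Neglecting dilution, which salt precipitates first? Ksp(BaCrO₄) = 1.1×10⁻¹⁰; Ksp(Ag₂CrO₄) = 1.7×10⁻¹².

Ag₂CrO₄

Each salt precipitates once Q = Ksp for that salt.
For BaCrO₄: [CrO₄²⁻] = (Ksp/[Ba²⁺]) = 2.9×10⁻⁹ mol/L
For Ag₂CrO₄: [CrO₄²⁻] = (Ksp/[Ag⁺]^2) = 7.6×10⁻¹¹ mol/L
The smaller threshold [CrO₄²⁻] is reached first, so Ag₂CrO₄ precipitates first.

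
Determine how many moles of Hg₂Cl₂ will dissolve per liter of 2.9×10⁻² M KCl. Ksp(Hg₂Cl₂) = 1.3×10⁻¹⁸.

1.5×10⁻¹⁵ M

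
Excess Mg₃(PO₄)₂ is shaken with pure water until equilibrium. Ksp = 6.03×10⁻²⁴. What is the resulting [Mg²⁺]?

Mg₃(PO₄)₂(s) ⇌ 3 Mg²⁺(aq) + 2 PO₄³⁻(aq)
With molar solubility s: [Mg²⁺] = 3s, [PO₄³⁻] = 2s.
Ksp = [Mg²⁺]^3[PO₄³⁻]^2 = (3s)^3 · (2s)^2 = 108s^5 = 6.03×10⁻²⁴
s = 8.90×10⁻⁶ M
[Mg²⁺] = 3s = 2.67×10⁻⁵ M

2.67×10⁻⁵ M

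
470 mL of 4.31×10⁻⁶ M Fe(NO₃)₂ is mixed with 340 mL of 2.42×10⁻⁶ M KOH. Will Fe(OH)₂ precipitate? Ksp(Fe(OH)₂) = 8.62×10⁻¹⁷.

The combined volume is 810 mL.
[Fe²⁺] = (4.31×10⁻⁶)(470)/810 = 2.50×10⁻⁶ M
[OH⁻] = (2.42×10⁻⁶)(340)/810 = 1.02×10⁻⁶ M
Q = [Fe²⁺][OH⁻]^2 = 2.58×10⁻¹⁸
Q < Ksp (2.58×10⁻¹⁸ vs 8.62×10⁻¹⁷); the solution remains unsaturated and no precipitate forms.

No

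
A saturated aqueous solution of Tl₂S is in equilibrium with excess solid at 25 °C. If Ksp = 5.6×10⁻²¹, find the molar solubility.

1.1×10⁻⁷ M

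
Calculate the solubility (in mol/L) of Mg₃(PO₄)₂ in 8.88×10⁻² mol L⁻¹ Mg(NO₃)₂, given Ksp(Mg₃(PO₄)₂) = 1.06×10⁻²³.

6.15×10⁻¹¹ M

Mg₃(PO₄)₂(s) ⇌ 3 Mg²⁺(aq) + 2 PO₄³⁻(aq)
Let s be the solubility of Mg₃(PO₄)₂ here. The common ion gives [Mg²⁺] ≈ 8.88×10⁻² mol L⁻¹, and [PO₄³⁻] = 2s.
Ksp = [Mg²⁺]^3[PO₄³⁻]^2 = (8.88×10⁻²)^3(2s)^2
(2s)^2 = 1.06×10⁻²³ / (8.88×10⁻²)^3 = 1.51×10⁻²⁰
s = 6.15×10⁻¹¹ mol L⁻¹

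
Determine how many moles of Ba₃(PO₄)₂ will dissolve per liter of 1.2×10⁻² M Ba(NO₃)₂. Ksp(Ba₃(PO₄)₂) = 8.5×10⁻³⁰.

Ba₃(PO₄)₂(s) ⇌ 3 Ba²⁺(aq) + 2 PO₄³⁻(aq)
The solution already contains Ba²⁺ at 1.2×10⁻² M. Let s be the molar solubility of Ba₃(PO₄)₂.
[Ba²⁺] ≈ 1.2×10⁻² M (common ion dominates); [PO₄³⁻] = 2s.
Ksp = [Ba²⁺]^3[PO₄³⁻]^2 = (1.2×10⁻²)^3(2s)^2
(2s)^2 = 8.5×10⁻³⁰ / (1.2×10⁻²)^3 = 4.9×10⁻²⁴
s = 1.1×10⁻¹² M

1.1×10⁻¹² M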